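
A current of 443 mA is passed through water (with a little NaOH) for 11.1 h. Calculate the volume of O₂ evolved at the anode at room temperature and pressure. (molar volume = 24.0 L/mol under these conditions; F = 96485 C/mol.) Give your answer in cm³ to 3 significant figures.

Q = 0.443 A × 39960 s = 17700 C
n(e⁻) = 17700 / 96485 = 0.1834 mol
2H₂O → O₂ + 4H⁺ + 4e⁻, so n(O₂) = 0.1834 / 4 = 0.04585 mol
V = 0.04585 × 24.0 = 1.100 L
= 1100 cm³

1100 cm³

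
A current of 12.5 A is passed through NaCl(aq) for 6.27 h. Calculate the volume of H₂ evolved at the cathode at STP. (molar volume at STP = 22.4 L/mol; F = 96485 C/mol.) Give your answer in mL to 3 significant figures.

32800 mL

Charge passed = 12.5 × 22572 = 2.822×10^5 C
Moles of electrons = 2.822×10^5 / 96485 = 2.925 mol
2H⁺ + 2e⁻ → H₂, so n(H₂) = 2.925 / 2 = 1.463 mol
V = 1.463 × 22.4 = 32.77 L
= 32800 mL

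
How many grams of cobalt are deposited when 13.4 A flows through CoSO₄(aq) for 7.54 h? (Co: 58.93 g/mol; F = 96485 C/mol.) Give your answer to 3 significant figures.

111 g

Q = It = 13.4 × 27144 = 3.637×10^5 C
n(e⁻) = Q/F = 3.637×10^5/96485 = 3.769 mol
Co²⁺ + 2e⁻ → Co, so n(Co) = 3.769 / 2 = 1.885 mol
m = 1.885 × 58.93 = 111 g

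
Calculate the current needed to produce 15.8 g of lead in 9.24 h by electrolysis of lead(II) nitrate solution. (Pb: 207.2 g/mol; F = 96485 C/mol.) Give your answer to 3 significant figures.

0.442 A

n(Pb) = 15.8 / 207.2 = 0.07625 mol
Pb²⁺ + 2e⁻ → Pb, so n(e⁻) = 2 × 0.07625 = 0.1525 mol
Q = 0.1525 × 96485 = 14710 C
I = Q / t = 14710 / 33264 s = 0.442 A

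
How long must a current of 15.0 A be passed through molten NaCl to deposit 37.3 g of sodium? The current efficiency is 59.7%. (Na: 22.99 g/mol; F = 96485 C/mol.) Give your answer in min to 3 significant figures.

291 min

n(Na) = 37.3 / 22.99 = 1.622 mol
Na⁺ + e⁻ → Na, so n(e⁻) = 1.622 mol
Q = 1.622 × 96485 / 0.597 = 2.621×10^5 C
t = Q / I = 2.621×10^5 / 15.0 = 17470 s = 291 min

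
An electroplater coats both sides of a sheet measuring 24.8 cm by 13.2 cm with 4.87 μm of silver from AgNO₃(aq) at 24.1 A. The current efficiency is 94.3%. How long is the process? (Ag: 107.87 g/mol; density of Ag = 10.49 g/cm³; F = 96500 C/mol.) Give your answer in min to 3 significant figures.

Plated area = 2 × 24.8 × 13.2 = 654.7 cm²
Volume = 654.7 × 4.87×10⁻⁴ cm = 0.3188 cm³
m(Ag) = 0.3188 × 10.49 = 3.344 g
n(Ag) = 3.344 / 107.87 = 0.03100 mol; n(e⁻) = 0.03100 mol
Q = 0.03100 × 96500 / 0.943 = 3172 C
t = 3172 / 24.1 = 131.6 s = 2.19 min

2.19 min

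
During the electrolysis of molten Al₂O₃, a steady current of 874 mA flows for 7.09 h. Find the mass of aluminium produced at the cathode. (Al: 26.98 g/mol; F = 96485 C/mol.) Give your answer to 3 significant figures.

Charge passed = 0.874 × 25524 = 22310 C
n(e⁻) = 22310 / 96485 = 0.2312 mol
Al³⁺ + 3e⁻ → Al, so n(Al) = 0.2312 / 3 = 0.07707 mol
m = 0.07707 × 26.98 = 2.08 g

2.08 g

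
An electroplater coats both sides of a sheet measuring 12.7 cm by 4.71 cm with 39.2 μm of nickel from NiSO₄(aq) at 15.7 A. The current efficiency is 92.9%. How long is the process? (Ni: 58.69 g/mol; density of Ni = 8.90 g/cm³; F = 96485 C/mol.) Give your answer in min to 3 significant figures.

Plated area = 2 × 12.7 × 4.71 = 119.6 cm²
Volume = 119.6 × 39.2×10⁻⁴ cm = 0.4688 cm³
m(Ni) = 0.4688 × 8.90 = 4.172 g
n(Ni) = 4.172 / 58.69 = 0.07109 mol; n(e⁻) = 2 × 0.07109 = 0.1422 mol
Q = 0.1422 × 96485 / 0.929 = 14770 C
t = 14770 / 15.7 = 940.8 s = 15.7 min

15.7 min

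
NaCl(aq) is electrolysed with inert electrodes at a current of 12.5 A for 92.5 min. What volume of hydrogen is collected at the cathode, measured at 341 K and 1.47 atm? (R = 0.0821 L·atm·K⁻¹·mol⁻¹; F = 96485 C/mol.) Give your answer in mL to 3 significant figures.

6850 mL

Q = 12.5 A × 5550 s = 69380 C
Moles of electrons = 69380 / 96485 = 0.7191 mol
2H⁺ + 2e⁻ → H₂, so n(H₂) = 0.7191 / 2 = 0.3596 mol
V = nRT/P = 0.3596 × 0.0821 × 341 / 1.47 = 6.849 L
= 6850 mL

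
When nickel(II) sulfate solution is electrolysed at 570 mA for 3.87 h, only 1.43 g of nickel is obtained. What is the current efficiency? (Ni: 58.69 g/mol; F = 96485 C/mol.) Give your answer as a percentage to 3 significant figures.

Q = 0.570 × 13932 = 7941 C
n(e⁻) = 7941 / 96485 = 0.08230 mol
Ni²⁺ + 2e⁻ → Ni, so theoretical n(Ni) = 0.04115 mol → 2.415 g
Efficiency = 1.43 / 2.415 = 0.5921 = 59.2%

59.2%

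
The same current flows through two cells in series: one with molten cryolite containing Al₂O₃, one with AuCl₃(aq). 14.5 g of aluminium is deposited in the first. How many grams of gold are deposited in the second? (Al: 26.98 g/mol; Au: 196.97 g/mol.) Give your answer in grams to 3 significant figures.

106 g

n(Al) = 14.5 / 26.98 = 0.5374 mol
Al³⁺ + 3e⁻ → Al, so n(e⁻) = 3 × 0.5374 = 1.612 mol
Since the cells are in series, n(e⁻) in the Au cell is also 1.612 mol.
Au³⁺ + 3e⁻ → Au, so n(Au) = 1.612 / 3 = 0.5373 mol
m(Au) = 0.5373 × 196.97 = 106 g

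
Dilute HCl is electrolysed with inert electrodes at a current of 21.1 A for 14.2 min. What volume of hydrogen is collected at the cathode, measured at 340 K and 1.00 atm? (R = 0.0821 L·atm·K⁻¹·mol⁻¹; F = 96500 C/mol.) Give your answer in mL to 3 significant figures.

2600 mL

Q = 21.1 A × 852 s = 17980 C
n(e⁻) = Q/F = 17980/96500 = 0.1863 mol
2H⁺ + 2e⁻ → H₂, so n(H₂) = 0.1863 / 2 = 0.09315 mol
V = nRT/P = 0.09315 × 0.0821 × 340 / 1.00 = 2.600 L
= 2600 mL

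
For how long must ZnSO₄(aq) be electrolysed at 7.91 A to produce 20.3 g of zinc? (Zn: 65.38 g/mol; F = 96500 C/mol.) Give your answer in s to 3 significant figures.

n(Zn) = 20.3 / 65.38 = 0.3105 mol
Zn²⁺ + 2e⁻ → Zn, so n(e⁻) = 2 × 0.3105 = 0.6210 mol
Q = 0.6210 × 96500 = 59930 C
t = Q / I = 59930 / 7.91 = 7576 s

7580 s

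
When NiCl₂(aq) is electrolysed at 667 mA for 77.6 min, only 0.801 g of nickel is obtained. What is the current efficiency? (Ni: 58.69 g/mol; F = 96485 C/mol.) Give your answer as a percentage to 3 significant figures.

Q = 0.667 × 4656 = 3106 C
n(e⁻) = 3106 / 96485 = 0.03219 mol
Ni²⁺ + 2e⁻ → Ni, so theoretical n(Ni) = 0.01610 mol → 0.9449 g
Efficiency = 0.801 / 0.9449 = 0.8477 = 84.8%

84.8%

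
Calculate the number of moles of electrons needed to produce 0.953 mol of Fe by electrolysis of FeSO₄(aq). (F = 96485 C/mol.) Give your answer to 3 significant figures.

Fe²⁺ + 2e⁻ → Fe, so n(e⁻) = 2 × 0.953 = 1.906 mol

1.91 mol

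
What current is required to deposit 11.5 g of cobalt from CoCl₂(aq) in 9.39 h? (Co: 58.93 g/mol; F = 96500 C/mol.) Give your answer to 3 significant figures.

n(Co) = 11.5 / 58.93 = 0.1951 mol
Co²⁺ + 2e⁻ → Co, so n(e⁻) = 2 × 0.1951 = 0.3902 mol
Q = 0.3902 × 96500 = 37650 C
I = Q / t = 37650 / 33804 s = 1.11 A

1.11 A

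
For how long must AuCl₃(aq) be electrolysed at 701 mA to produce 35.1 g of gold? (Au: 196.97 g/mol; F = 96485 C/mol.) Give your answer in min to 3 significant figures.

n(Au) = 35.1 / 196.97 = 0.1782 mol
Au³⁺ + 3e⁻ → Au, so n(e⁻) = 3 × 0.1782 = 0.5346 mol
Q = 0.5346 × 96485 = 51580 C
t = Q / I = 51580 / 0.701 = 73580 s = 1230 min

1230 min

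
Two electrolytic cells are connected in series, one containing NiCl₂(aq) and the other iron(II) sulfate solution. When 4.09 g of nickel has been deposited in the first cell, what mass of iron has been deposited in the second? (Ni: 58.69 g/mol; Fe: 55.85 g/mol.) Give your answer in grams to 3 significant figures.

n(Ni) = 4.09 / 58.69 = 0.06969 mol
Ni²⁺ + 2e⁻ → Ni, so n(e⁻) = 2 × 0.06969 = 0.1394 mol
The cells are in series, so the same charge (and hence the same n(e⁻) = 0.1394 mol) passes through both.
Fe²⁺ + 2e⁻ → Fe, so n(Fe) = 0.1394 / 2 = 0.06970 mol
m(Fe) = 0.06970 × 55.85 = 3.89 g

3.89 g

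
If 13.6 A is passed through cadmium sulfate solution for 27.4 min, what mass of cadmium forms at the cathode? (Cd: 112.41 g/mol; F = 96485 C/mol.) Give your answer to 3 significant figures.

Q = It = 13.6 × 1644 = 22360 C
Moles of electrons = 22360 / 96485 = 0.2317 mol
Cd²⁺ + 2e⁻ → Cd, so n(Cd) = 0.2317 / 2 = 0.1159 mol
m = 0.1159 × 112.41 = 13.0 g

13.0 g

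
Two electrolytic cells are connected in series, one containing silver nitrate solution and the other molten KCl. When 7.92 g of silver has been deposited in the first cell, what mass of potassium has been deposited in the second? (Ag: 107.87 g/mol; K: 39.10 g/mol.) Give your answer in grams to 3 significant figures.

2.87 g

n(Ag) = 7.92 / 107.87 = 0.07342 mol
Ag⁺ + e⁻ → Ag, so n(e⁻) = 0.07342 mol
Since the cells are in series, n(e⁻) in the K cell is also 0.07342 mol.
K⁺ + e⁻ → K, so n(K) = 0.07342 mol
m(K) = 0.07342 × 39.10 = 2.87 g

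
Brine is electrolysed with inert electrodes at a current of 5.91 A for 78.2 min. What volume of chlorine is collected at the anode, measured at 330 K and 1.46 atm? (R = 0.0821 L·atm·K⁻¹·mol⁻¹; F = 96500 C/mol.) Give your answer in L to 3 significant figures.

Charge passed = 5.91 × 4692 = 27730 C
n(e⁻) = Q/F = 27730/96500 = 0.2874 mol
2Cl⁻ → Cl₂ + 2e⁻, so n(Cl₂) = 0.2874 / 2 = 0.1437 mol
V = nRT/P = 0.1437 × 0.0821 × 330 / 1.46 = 2.667 L

2.67 L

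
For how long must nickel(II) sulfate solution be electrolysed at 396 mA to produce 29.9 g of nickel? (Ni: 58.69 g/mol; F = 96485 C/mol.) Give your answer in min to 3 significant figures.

n(Ni) = 29.9 / 58.69 = 0.5095 mol
Ni²⁺ + 2e⁻ → Ni, so n(e⁻) = 2 × 0.5095 = 1.019 mol
Q = 1.019 × 96485 = 98320 C
t = Q / I = 98320 / 0.396 = 2.483×10^5 s = 4140 min

4140 min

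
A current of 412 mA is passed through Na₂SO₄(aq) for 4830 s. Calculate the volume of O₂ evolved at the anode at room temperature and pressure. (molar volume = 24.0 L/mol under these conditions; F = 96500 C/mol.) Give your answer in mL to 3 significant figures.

124 mL

Q = It = 0.412 × 4830 = 1990 C
Moles of electrons = 1990 / 96500 = 0.02062 mol
2H₂O → O₂ + 4H⁺ + 4e⁻, so n(O₂) = 0.02062 / 4 = 0.005155 mol
V = 0.005155 × 24.0 = 0.1237 L
= 124 mL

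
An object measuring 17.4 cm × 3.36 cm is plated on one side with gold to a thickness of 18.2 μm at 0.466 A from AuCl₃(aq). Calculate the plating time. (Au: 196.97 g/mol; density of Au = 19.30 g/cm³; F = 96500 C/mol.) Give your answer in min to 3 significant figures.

Plated area = 17.4 × 3.36 = 58.46 cm²
Volume = 58.46 × 18.2×10⁻⁴ cm = 0.1064 cm³
m(Au) = 0.1064 × 19.30 = 2.054 g
n(Au) = 2.054 / 196.97 = 0.01043 mol; n(e⁻) = 3 × 0.01043 = 0.03129 mol
Q = 0.03129 × 96500 = 3019 C
t = 3019 / 0.466 = 6479 s = 108 min

108 min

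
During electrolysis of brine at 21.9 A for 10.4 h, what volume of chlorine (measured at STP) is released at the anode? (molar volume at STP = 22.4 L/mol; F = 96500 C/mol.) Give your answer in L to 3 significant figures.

Q = 21.9 A × 37440 s = 8.199×10^5 C
Moles of electrons = 8.199×10^5 / 96500 = 8.496 mol
2Cl⁻ → Cl₂ + 2e⁻, so n(Cl₂) = 8.496 / 2 = 4.248 mol
V = 4.248 × 22.4 = 95.16 L

95.2 L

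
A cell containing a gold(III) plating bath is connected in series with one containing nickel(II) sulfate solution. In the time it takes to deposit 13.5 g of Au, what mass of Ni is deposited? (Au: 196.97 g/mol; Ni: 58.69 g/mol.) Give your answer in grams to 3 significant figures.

6.03 g

n(Au) = 13.5 / 196.97 = 0.06854 mol
Au³⁺ + 3e⁻ → Au, so n(e⁻) = 3 × 0.06854 = 0.2056 mol
In series, the same 0.2056 mol of electrons flows through the second cell.
Ni²⁺ + 2e⁻ → Ni, so n(Ni) = 0.2056 / 2 = 0.1028 mol
m(Ni) = 0.1028 × 58.69 = 6.03 g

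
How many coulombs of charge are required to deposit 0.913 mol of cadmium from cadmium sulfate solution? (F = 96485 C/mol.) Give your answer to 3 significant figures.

1.76×10^5 C

Cd²⁺ + 2e⁻ → Cd, so n(e⁻) = 2 × 0.913 = 1.826 mol
Q = 1.826 × 96485 = 1.762×10^5 C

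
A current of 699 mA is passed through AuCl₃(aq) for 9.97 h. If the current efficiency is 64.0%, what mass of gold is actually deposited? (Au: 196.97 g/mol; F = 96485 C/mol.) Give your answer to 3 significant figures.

10.9 g

Q = 0.699 × 35892 = 25090 C
n(e⁻) = 25090 / 96485 = 0.2600 mol
Au³⁺ + 3e⁻ → Au, so theoretical m(Au) = 0.08667 × 196.97 = 17.07 g
Actual mass = 64.0% × 17.07 = 10.9 g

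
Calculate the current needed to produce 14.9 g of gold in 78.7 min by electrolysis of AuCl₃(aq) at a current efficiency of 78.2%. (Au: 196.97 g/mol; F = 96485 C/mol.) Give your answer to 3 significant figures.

n(Au) = 14.9 / 196.97 = 0.07565 mol
Au³⁺ + 3e⁻ → Au, so n(e⁻) = 3 × 0.07565 = 0.2270 mol
Q = 0.2270 × 96485 / 0.782 = 28010 C
I = Q / t = 28010 / 4722 s = 5.93 A

5.93 A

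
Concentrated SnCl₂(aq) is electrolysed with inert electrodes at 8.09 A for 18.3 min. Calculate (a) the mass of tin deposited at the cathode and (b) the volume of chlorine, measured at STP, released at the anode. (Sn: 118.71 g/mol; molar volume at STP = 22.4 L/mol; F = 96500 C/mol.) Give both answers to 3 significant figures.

Q = 8.09 × 1098 = 8883 C; n(e⁻) = 8883 / 96500 = 0.09205 mol
Cathode: Sn²⁺ + 2e⁻ → Sn → n(Sn) = 0.09205/2 = 0.04603 mol → 5.46 g
Anode: 2Cl⁻ → Cl₂ + 2e⁻ → n(Cl₂) = 0.09205/2 = 0.04603 mol → 1.03 L

5.46 g Sn; 1.03 L Cl₂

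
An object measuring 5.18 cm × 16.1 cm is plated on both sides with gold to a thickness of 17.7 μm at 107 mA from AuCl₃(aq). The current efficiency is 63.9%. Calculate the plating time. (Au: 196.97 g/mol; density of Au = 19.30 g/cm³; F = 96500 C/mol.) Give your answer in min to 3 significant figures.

Plated area = 2 × 5.18 × 16.1 = 166.8 cm²
Volume = 166.8 × 17.7×10⁻⁴ cm = 0.2952 cm³
m(Au) = 0.2952 × 19.30 = 5.697 g
n(Au) = 5.697 / 196.97 = 0.02892 mol; n(e⁻) = 3 × 0.02892 = 0.08676 mol
Q = 0.08676 × 96500 / 0.639 = 13100 C
t = 13100 / 0.107 = 1.224×10^5 s = 2040 min

2040 min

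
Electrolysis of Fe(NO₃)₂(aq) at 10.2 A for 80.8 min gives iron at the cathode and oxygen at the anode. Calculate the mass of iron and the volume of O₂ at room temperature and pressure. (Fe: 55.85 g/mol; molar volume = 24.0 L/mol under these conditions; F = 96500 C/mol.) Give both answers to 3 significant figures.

14.3 g Fe; 3.07 L O₂

Q = 10.2 × 4848 = 49450 C; n(e⁻) = 49450 / 96500 = 0.5124 mol
Cathode: Fe²⁺ + 2e⁻ → Fe → n(Fe) = 0.5124/2 = 0.2562 mol → 14.3 g
Anode: 2H₂O → O₂ + 4H⁺ + 4e⁻ → n(O₂) = 0.5124/4 = 0.1281 mol → 3.07 L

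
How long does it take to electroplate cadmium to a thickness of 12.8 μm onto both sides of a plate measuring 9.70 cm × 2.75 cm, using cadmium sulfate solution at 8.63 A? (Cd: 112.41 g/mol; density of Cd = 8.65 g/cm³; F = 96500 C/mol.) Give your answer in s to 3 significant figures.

118 s

Plated area = 2 × 9.70 × 2.75 = 53.35 cm²
Volume = 53.35 × 12.8×10⁻⁴ cm = 0.06829 cm³
m(Cd) = 0.06829 × 8.65 = 0.5907 g
n(Cd) = 0.5907 / 112.41 = 0.005255 mol; n(e⁻) = 2 × 0.005255 = 0.01051 mol
Q = 0.01051 × 96500 = 1014 C
t = 1014 / 8.63 = 117.5 s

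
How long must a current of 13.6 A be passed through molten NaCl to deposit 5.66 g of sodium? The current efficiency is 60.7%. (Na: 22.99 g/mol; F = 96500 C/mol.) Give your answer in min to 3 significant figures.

48.0 min

n(Na) = 5.66 / 22.99 = 0.2462 mol
Na⁺ + e⁻ → Na, so n(e⁻) = 0.2462 mol
Q = 0.2462 × 96500 / 0.607 = 39140 C
t = Q / I = 39140 / 13.6 = 2878 s = 48.0 min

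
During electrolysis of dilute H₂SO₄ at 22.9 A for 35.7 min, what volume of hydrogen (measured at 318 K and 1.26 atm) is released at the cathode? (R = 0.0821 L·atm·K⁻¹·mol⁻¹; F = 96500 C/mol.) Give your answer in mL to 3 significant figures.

Q = It = 22.9 × 2142 = 49050 C
Moles of electrons = 49050 / 96500 = 0.5083 mol
2H⁺ + 2e⁻ → H₂, so n(H₂) = 0.5083 / 2 = 0.2542 mol
V = nRT/P = 0.2542 × 0.0821 × 318 / 1.26 = 5.267 L
= 5270 mL

5270 mL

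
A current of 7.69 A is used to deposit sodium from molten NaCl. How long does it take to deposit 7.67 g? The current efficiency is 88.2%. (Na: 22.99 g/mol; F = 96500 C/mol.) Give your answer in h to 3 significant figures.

n(Na) = 7.67 / 22.99 = 0.3336 mol
Na⁺ + e⁻ → Na, so n(e⁻) = 0.3336 mol
Q = 0.3336 × 96500 / 0.882 = 36500 C
t = Q / I = 36500 / 7.69 = 4746 s = 1.32 h

1.32 h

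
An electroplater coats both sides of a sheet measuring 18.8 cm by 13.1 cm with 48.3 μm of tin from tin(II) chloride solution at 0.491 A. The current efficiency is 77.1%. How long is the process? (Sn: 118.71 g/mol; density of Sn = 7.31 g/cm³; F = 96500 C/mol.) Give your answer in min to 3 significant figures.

1240 min

Plated area = 2 × 18.8 × 13.1 = 492.6 cm²
Volume = 492.6 × 48.3×10⁻⁴ cm = 2.379 cm³
m(Sn) = 2.379 × 7.31 = 17.39 g
n(Sn) = 17.39 / 118.71 = 0.1465 mol; n(e⁻) = 2 × 0.1465 = 0.2930 mol
Q = 0.2930 × 96500 / 0.771 = 36670 C
t = 36670 / 0.491 = 74680 s = 1240 min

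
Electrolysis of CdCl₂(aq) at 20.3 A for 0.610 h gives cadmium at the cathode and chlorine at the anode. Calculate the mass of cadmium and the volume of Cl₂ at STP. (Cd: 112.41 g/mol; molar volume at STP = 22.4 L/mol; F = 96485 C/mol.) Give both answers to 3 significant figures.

26.0 g Cd; 5.17 L Cl₂

Q = 20.3 × 2196 = 44580 C; n(e⁻) = 44580 / 96485 = 0.4620 mol
Cathode: Cd²⁺ + 2e⁻ → Cd → n(Cd) = 0.4620/2 = 0.2310 mol → 26.0 g
Anode: 2Cl⁻ → Cl₂ + 2e⁻ → n(Cl₂) = 0.4620/2 = 0.2310 mol → 5.17 L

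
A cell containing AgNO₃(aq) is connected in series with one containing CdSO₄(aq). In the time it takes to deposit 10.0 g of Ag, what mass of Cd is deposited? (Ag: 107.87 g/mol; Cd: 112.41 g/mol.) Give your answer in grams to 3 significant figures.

5.21 g

n(Ag) = 10.0 / 107.87 = 0.09270 mol
Ag⁺ + e⁻ → Ag, so n(e⁻) = 0.09270 mol
In series, the same 0.09270 mol of electrons flows through the second cell.
Cd²⁺ + 2e⁻ → Cd, so n(Cd) = 0.09270 / 2 = 0.04635 mol
m(Cd) = 0.04635 × 112.41 = 5.21 g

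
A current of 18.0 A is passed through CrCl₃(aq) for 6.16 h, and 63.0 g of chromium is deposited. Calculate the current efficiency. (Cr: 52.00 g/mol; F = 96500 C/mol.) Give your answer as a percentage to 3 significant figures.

87.9%

Q = 18.0 × 22176 = 3.992×10^5 C
n(e⁻) = 3.992×10^5 / 96500 = 4.137 mol
Cr³⁺ + 3e⁻ → Cr, so theoretical n(Cr) = 1.379 mol → 71.71 g
Efficiency = 63.0 / 71.71 = 0.8785 = 87.9%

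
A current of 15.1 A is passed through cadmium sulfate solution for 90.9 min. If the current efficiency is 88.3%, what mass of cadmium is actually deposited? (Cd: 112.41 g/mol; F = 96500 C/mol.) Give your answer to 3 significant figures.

Q = 15.1 × 5454 = 82360 C
n(e⁻) = 82360 / 96500 = 0.8535 mol
Cd²⁺ + 2e⁻ → Cd, so theoretical m(Cd) = 0.4268 × 112.41 = 47.98 g
Actual mass = 88.3% × 47.98 = 42.4 g

42.4 g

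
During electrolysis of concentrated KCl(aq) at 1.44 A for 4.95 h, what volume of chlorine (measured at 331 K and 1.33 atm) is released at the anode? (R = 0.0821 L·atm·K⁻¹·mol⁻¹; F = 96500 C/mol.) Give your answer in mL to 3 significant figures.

2720 mL

Q = 1.44 A × 17820 s = 25660 C
n(e⁻) = Q/F = 25660/96500 = 0.2659 mol
2Cl⁻ → Cl₂ + 2e⁻, so n(Cl₂) = 0.2659 / 2 = 0.1330 mol
V = nRT/P = 0.1330 × 0.0821 × 331 / 1.33 = 2.718 L
= 2720 mL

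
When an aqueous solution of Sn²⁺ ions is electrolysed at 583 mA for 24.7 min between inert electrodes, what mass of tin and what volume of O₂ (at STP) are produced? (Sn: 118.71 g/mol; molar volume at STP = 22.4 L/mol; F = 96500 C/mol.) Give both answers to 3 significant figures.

0.531 g Sn; 0.0501 L O₂

Q = 0.583 × 1482 = 864.0 C; n(e⁻) = 864.0 / 96500 = 0.008953 mol
Cathode: Sn²⁺ + 2e⁻ → Sn → n(Sn) = 0.008953/2 = 0.004477 mol → 0.531 g
Anode: 2H₂O → O₂ + 4H⁺ + 4e⁻ → n(O₂) = 0.008953/4 = 0.002238 mol → 0.0501 L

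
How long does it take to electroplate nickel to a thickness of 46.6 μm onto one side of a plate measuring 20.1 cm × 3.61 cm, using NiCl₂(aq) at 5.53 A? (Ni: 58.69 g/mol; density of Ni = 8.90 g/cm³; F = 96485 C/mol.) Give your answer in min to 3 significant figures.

Plated area = 20.1 × 3.61 = 72.56 cm²
Volume = 72.56 × 46.6×10⁻⁴ cm = 0.3381 cm³
m(Ni) = 0.3381 × 8.90 = 3.009 g
n(Ni) = 3.009 / 58.69 = 0.05127 mol; n(e⁻) = 2 × 0.05127 = 0.1025 mol
Q = 0.1025 × 96485 = 9890 C
t = 9890 / 5.53 = 1788 s = 29.8 min

29.8 min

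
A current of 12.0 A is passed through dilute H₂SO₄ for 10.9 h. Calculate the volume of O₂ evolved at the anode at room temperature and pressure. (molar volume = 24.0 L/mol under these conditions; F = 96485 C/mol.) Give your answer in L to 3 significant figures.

Q = It = 12.0 × 39240 = 4.709×10^5 C
Moles of electrons = 4.709×10^5 / 96485 = 4.881 mol
2H₂O → O₂ + 4H⁺ + 4e⁻, so n(O₂) = 4.881 / 4 = 1.220 mol
V = 1.220 × 24.0 = 29.28 L

29.3 L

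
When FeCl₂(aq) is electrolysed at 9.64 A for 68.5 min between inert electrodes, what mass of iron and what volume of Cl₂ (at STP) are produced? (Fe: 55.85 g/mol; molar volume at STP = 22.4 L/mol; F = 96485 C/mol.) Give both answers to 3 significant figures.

Q = 9.64 × 4110 = 39620 C; n(e⁻) = 39620 / 96485 = 0.4106 mol
Cathode: Fe²⁺ + 2e⁻ → Fe → n(Fe) = 0.4106/2 = 0.2053 mol → 11.5 g
Anode: 2Cl⁻ → Cl₂ + 2e⁻ → n(Cl₂) = 0.4106/2 = 0.2053 mol → 4.60 L

11.5 g Fe; 4.60 L Cl₂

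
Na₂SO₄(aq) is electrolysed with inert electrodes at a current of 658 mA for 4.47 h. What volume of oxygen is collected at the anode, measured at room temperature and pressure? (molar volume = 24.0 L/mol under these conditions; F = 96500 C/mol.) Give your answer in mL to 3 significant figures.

Q = It = 0.658 × 16092 = 10590 C
Moles of electrons = 10590 / 96500 = 0.1097 mol
2H₂O → O₂ + 4H⁺ + 4e⁻, so n(O₂) = 0.1097 / 4 = 0.02743 mol
V = 0.02743 × 24.0 = 0.6583 L
= 658 mL

658 mL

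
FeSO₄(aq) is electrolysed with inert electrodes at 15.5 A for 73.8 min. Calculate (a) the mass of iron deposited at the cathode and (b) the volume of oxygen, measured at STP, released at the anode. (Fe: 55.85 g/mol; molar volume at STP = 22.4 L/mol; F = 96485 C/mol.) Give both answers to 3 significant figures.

Q = 15.5 × 4428 = 68630 C; n(e⁻) = 68630 / 96485 = 0.7113 mol
Cathode: Fe²⁺ + 2e⁻ → Fe → n(Fe) = 0.7113/2 = 0.3557 mol → 19.9 g
Anode: 2H₂O → O₂ + 4H⁺ + 4e⁻ → n(O₂) = 0.7113/4 = 0.1778 mol → 3.98 L

19.9 g Fe; 3.98 L O₂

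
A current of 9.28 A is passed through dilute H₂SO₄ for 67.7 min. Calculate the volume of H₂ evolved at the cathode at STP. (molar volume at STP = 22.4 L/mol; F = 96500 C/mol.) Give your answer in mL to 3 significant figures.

4380 mL

Q = 9.28 A × 4062 s = 37700 C
n(e⁻) = 37700 / 96500 = 0.3907 mol
2H⁺ + 2e⁻ → H₂, so n(H₂) = 0.3907 / 2 = 0.1954 mol
V = 0.1954 × 22.4 = 4.377 L
= 4380 mL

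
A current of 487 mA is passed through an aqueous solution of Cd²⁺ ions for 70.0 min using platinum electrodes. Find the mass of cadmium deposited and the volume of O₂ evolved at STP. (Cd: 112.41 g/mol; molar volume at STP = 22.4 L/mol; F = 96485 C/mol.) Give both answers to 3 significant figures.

Q = 0.487 × 4200 = 2045 C; n(e⁻) = 2045 / 96485 = 0.02120 mol
Cathode: Cd²⁺ + 2e⁻ → Cd → n(Cd) = 0.02120/2 = 0.01060 mol → 1.19 g
Anode: 2H₂O → O₂ + 4H⁺ + 4e⁻ → n(O₂) = 0.02120/4 = 0.005300 mol → 0.119 L

1.19 g Cd; 0.119 L O₂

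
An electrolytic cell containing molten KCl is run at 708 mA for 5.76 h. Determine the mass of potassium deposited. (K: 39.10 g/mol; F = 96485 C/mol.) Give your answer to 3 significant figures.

Q = It = 0.708 × 20736 = 14680 C
Moles of electrons = 14680 / 96485 = 0.1521 mol
K⁺ + e⁻ → K, so n(K) = 0.1521 mol
m = 0.1521 × 39.10 = 5.95 g

5.95 g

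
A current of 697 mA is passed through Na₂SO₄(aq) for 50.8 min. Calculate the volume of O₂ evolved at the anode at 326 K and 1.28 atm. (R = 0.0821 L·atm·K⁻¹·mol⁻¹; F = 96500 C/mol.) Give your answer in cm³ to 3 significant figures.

115 cm³

Q = It = 0.697 × 3048 = 2124 C
Moles of electrons = 2124 / 96500 = 0.02201 mol
2H₂O → O₂ + 4H⁺ + 4e⁻, so n(O₂) = 0.02201 / 4 = 0.005503 mol
V = nRT/P = 0.005503 × 0.0821 × 326 / 1.28 = 0.1151 L
= 115 cm³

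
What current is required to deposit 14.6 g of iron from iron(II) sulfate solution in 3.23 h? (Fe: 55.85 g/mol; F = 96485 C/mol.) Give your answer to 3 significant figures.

4.34 A

n(Fe) = 14.6 / 55.85 = 0.2614 mol
Fe²⁺ + 2e⁻ → Fe, so n(e⁻) = 2 × 0.2614 = 0.5228 mol
Q = 0.5228 × 96485 = 50440 C
I = Q / t = 50440 / 11628 s = 4.34 A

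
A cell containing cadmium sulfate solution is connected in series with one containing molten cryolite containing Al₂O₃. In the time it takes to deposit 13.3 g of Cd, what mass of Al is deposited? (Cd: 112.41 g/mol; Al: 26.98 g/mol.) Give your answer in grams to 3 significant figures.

2.13 g

n(Cd) = 13.3 / 112.41 = 0.1183 mol
Cd²⁺ + 2e⁻ → Cd, so n(e⁻) = 2 × 0.1183 = 0.2366 mol
Since the cells are in series, n(e⁻) in the Al cell is also 0.2366 mol.
Al³⁺ + 3e⁻ → Al, so n(Al) = 0.2366 / 3 = 0.07887 mol
m(Al) = 0.07887 × 26.98 = 2.13 g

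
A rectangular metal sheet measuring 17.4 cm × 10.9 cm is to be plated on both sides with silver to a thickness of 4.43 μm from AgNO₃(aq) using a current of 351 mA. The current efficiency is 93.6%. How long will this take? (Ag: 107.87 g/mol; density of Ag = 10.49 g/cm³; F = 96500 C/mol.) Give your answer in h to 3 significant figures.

Plated area = 2 × 17.4 × 10.9 = 379.3 cm²
Volume = 379.3 × 4.43×10⁻⁴ cm = 0.1680 cm³
m(Ag) = 0.1680 × 10.49 = 1.762 g
n(Ag) = 1.762 / 107.87 = 0.01633 mol; n(e⁻) = 0.01633 mol
Q = 0.01633 × 96500 / 0.936 = 1684 C
t = 1684 / 0.351 = 4798 s = 1.33 h

1.33 h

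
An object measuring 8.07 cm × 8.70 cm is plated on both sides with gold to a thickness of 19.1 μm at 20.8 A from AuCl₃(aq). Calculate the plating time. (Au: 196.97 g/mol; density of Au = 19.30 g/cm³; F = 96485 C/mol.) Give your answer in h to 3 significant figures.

0.102 h

Plated area = 2 × 8.07 × 8.70 = 140.4 cm²
Volume = 140.4 × 19.1×10⁻⁴ cm = 0.2682 cm³
m(Au) = 0.2682 × 19.30 = 5.176 g
n(Au) = 5.176 / 196.97 = 0.02628 mol; n(e⁻) = 3 × 0.02628 = 0.07884 mol
Q = 0.07884 × 96485 = 7607 C
t = 7607 / 20.8 = 365.7 s = 0.102 h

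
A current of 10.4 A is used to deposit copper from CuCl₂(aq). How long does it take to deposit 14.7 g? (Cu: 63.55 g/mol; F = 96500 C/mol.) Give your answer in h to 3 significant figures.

n(Cu) = 14.7 / 63.55 = 0.2313 mol
Cu²⁺ + 2e⁻ → Cu, so n(e⁻) = 2 × 0.2313 = 0.4626 mol
Q = 0.4626 × 96500 = 44640 C
t = Q / I = 44640 / 10.4 = 4292 s = 1.19 h

1.19 h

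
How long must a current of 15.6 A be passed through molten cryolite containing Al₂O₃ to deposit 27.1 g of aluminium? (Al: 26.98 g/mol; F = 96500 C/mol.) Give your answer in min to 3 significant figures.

311 min

n(Al) = 27.1 / 26.98 = 1.004 mol
Al³⁺ + 3e⁻ → Al, so n(e⁻) = 3 × 1.004 = 3.012 mol
Q = 3.012 × 96500 = 2.907×10^5 C
t = Q / I = 2.907×10^5 / 15.6 = 18630 s = 311 min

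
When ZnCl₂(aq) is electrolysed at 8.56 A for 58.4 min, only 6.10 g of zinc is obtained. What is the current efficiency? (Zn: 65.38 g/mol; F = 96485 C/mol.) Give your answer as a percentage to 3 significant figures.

60.0%

Q = 8.56 × 3504 = 29990 C
n(e⁻) = 29990 / 96485 = 0.3108 mol
Zn²⁺ + 2e⁻ → Zn, so theoretical n(Zn) = 0.1554 mol → 10.16 g
Efficiency = 6.10 / 10.16 = 0.6004 = 60.0%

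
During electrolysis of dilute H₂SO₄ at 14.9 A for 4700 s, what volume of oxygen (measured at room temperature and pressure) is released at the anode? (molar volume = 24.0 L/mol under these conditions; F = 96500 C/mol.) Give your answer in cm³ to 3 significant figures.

Charge passed = 14.9 × 4700 = 70030 C
n(e⁻) = 70030 / 96500 = 0.7257 mol
2H₂O → O₂ + 4H⁺ + 4e⁻, so n(O₂) = 0.7257 / 4 = 0.1814 mol
V = 0.1814 × 24.0 = 4.354 L
= 4350 cm³

4350 cm³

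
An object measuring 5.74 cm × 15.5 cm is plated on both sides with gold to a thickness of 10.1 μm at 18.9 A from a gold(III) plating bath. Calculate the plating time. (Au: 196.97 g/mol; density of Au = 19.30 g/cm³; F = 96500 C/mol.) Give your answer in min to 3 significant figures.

4.50 min

Plated area = 2 × 5.74 × 15.5 = 177.9 cm²
Volume = 177.9 × 10.1×10⁻⁴ cm = 0.1797 cm³
m(Au) = 0.1797 × 19.30 = 3.468 g
n(Au) = 3.468 / 196.97 = 0.01761 mol; n(e⁻) = 3 × 0.01761 = 0.05283 mol
Q = 0.05283 × 96500 = 5098 C
t = 5098 / 18.9 = 269.7 s = 4.50 min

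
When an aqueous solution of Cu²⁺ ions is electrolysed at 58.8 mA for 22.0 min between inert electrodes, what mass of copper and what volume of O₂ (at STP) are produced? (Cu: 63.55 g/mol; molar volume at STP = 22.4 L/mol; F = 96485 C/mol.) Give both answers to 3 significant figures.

Q = 0.0588 × 1320 = 77.62 C; n(e⁻) = 77.62 / 96485 = 8.045×10^-4 mol
Cathode: Cu²⁺ + 2e⁻ → Cu → n(Cu) = 8.045×10^-4/2 = 4.023×10^-4 mol → 0.0256 g
Anode: 2H₂O → O₂ + 4H⁺ + 4e⁻ → n(O₂) = 8.045×10^-4/4 = 2.011×10^-4 mol → 0.00450 L

0.0256 g Cu; 0.00450 L O₂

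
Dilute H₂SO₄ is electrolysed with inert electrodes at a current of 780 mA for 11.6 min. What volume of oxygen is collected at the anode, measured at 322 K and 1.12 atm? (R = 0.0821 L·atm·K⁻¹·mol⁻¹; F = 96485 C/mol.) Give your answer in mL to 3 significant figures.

Q = 0.780 A × 696 s = 542.9 C
Moles of electrons = 542.9 / 96485 = 0.005627 mol
2H₂O → O₂ + 4H⁺ + 4e⁻, so n(O₂) = 0.005627 / 4 = 0.001407 mol
V = nRT/P = 0.001407 × 0.0821 × 322 / 1.12 = 0.03321 L
= 33.2 mL

33.2 mL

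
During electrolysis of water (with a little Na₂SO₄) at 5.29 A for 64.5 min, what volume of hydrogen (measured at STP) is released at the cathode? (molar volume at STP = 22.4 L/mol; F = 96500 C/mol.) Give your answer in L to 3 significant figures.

Q = 5.29 A × 3870 s = 20470 C
n(e⁻) = 20470 / 96500 = 0.2121 mol
2H⁺ + 2e⁻ → H₂, so n(H₂) = 0.2121 / 2 = 0.1061 mol
V = 0.1061 × 22.4 = 2.377 L

2.38 L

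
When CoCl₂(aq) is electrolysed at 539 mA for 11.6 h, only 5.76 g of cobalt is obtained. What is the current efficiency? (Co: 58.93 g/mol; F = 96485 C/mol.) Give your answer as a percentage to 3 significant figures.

Q = 0.539 × 41760 = 22510 C
n(e⁻) = 22510 / 96485 = 0.2333 mol
Co²⁺ + 2e⁻ → Co, so theoretical n(Co) = 0.1167 mol → 6.877 g
Efficiency = 5.76 / 6.877 = 0.8376 = 83.8%

83.8%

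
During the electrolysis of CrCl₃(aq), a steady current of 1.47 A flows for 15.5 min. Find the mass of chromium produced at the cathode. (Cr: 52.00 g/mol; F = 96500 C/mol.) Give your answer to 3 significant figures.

0.246 g

Charge passed = 1.47 × 930 = 1367 C
Moles of electrons = 1367 / 96500 = 0.01417 mol
Cr³⁺ + 3e⁻ → Cr, so n(Cr) = 0.01417 / 3 = 0.004723 mol
m = 0.004723 × 52.00 = 0.246 g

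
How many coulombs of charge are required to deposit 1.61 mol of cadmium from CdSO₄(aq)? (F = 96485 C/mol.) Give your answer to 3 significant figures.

Cd²⁺ + 2e⁻ → Cd, so n(e⁻) = 2 × 1.61 = 3.220 mol
Q = 3.220 × 96485 = 3.107×10^5 C

3.11×10^5 C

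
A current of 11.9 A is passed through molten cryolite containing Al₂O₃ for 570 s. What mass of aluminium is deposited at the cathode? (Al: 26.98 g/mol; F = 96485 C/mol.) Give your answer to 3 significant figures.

Q = It = 11.9 × 570 = 6783 C
n(e⁻) = Q/F = 6783/96485 = 0.07030 mol
Al³⁺ + 3e⁻ → Al, so n(Al) = 0.07030 / 3 = 0.02343 mol
m = 0.02343 × 26.98 = 0.632 g

0.632 g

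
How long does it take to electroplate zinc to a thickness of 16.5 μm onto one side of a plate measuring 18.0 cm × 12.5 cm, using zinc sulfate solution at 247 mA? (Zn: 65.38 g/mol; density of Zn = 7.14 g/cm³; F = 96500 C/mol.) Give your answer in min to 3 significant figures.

Plated area = 18.0 × 12.5 = 225.0 cm²
Volume = 225.0 × 16.5×10⁻⁴ cm = 0.3713 cm³
m(Zn) = 0.3713 × 7.14 = 2.651 g
n(Zn) = 2.651 / 65.38 = 0.04055 mol; n(e⁻) = 2 × 0.04055 = 0.08110 mol
Q = 0.08110 × 96500 = 7826 C
t = 7826 / 0.247 = 31680 s = 528 min

528 min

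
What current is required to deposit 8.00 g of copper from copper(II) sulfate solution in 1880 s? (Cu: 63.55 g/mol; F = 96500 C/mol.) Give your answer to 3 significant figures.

12.9 A

n(Cu) = 8.00 / 63.55 = 0.1259 mol
Cu²⁺ + 2e⁻ → Cu, so n(e⁻) = 2 × 0.1259 = 0.2518 mol
Q = 0.2518 × 96500 = 24300 C
I = Q / t = 24300 / 1880 s = 12.9 A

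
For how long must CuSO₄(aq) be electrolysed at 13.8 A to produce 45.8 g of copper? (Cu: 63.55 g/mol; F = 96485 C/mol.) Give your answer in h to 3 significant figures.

2.80 h

n(Cu) = 45.8 / 63.55 = 0.7207 mol
Cu²⁺ + 2e⁻ → Cu, so n(e⁻) = 2 × 0.7207 = 1.441 mol
Q = 1.441 × 96485 = 1.390×10^5 C
t = Q / I = 1.390×10^5 / 13.8 = 10070 s = 2.80 h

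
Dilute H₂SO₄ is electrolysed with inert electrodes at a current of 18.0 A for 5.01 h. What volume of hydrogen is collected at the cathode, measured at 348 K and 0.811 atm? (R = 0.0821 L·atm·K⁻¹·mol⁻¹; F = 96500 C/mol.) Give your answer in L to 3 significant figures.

59.3 L

Charge passed = 18.0 × 18036 = 3.246×10^5 C
Moles of electrons = 3.246×10^5 / 96500 = 3.364 mol
2H⁺ + 2e⁻ → H₂, so n(H₂) = 3.364 / 2 = 1.682 mol
V = nRT/P = 1.682 × 0.0821 × 348 / 0.811 = 59.26 L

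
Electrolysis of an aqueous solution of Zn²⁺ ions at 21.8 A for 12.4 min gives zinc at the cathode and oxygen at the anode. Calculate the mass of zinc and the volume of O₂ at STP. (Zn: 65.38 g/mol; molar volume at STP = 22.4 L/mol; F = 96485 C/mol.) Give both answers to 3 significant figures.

5.50 g Zn; 0.941 L O₂

Q = 21.8 × 744 = 16220 C; n(e⁻) = 16220 / 96485 = 0.1681 mol
Cathode: Zn²⁺ + 2e⁻ → Zn → n(Zn) = 0.1681/2 = 0.08405 mol → 5.50 g
Anode: 2H₂O → O₂ + 4H⁺ + 4e⁻ → n(O₂) = 0.1681/4 = 0.04203 mol → 0.941 L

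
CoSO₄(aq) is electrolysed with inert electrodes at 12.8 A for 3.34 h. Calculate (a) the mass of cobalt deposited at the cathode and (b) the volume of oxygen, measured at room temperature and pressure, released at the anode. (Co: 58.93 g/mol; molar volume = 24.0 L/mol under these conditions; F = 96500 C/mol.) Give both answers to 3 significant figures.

Q = 12.8 × 12024 = 1.539×10^5 C; n(e⁻) = 1.539×10^5 / 96500 = 1.595 mol
Cathode: Co²⁺ + 2e⁻ → Co → n(Co) = 1.595/2 = 0.7975 mol → 47.0 g
Anode: 2H₂O → O₂ + 4H⁺ + 4e⁻ → n(O₂) = 1.595/4 = 0.3988 mol → 9.57 L

47.0 g Co; 9.57 L O₂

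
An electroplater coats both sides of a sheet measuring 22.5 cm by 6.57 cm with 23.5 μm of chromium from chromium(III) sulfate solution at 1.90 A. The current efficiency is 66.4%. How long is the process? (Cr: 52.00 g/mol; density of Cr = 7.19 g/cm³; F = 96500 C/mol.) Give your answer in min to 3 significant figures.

Plated area = 2 × 22.5 × 6.57 = 295.7 cm²
Volume = 295.7 × 23.5×10⁻⁴ cm = 0.6949 cm³
m(Cr) = 0.6949 × 7.19 = 4.996 g
n(Cr) = 4.996 / 52.00 = 0.09608 mol; n(e⁻) = 3 × 0.09608 = 0.2882 mol
Q = 0.2882 × 96500 / 0.664 = 41880 C
t = 41880 / 1.90 = 22040 s = 367 min

367 min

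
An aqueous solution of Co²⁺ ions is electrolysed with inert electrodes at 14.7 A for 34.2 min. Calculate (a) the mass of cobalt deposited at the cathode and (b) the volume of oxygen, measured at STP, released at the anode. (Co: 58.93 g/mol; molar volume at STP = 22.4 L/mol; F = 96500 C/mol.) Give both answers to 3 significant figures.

9.21 g Co; 1.75 L O₂

Q = 14.7 × 2052 = 30160 C; n(e⁻) = 30160 / 96500 = 0.3125 mol
Cathode: Co²⁺ + 2e⁻ → Co → n(Co) = 0.3125/2 = 0.1563 mol → 9.21 g
Anode: 2H₂O → O₂ + 4H⁺ + 4e⁻ → n(O₂) = 0.3125/4 = 0.07813 mol → 1.75 L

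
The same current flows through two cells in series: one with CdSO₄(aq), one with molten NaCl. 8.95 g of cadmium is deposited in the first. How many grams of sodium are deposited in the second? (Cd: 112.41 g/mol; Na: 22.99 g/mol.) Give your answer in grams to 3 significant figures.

3.66 g

n(Cd) = 8.95 / 112.41 = 0.07962 mol
Cd²⁺ + 2e⁻ → Cd, so n(e⁻) = 2 × 0.07962 = 0.1592 mol
Since the cells are in series, n(e⁻) in the Na cell is also 0.1592 mol.
Na⁺ + e⁻ → Na, so n(Na) = 0.1592 mol
m(Na) = 0.1592 × 22.99 = 3.66 g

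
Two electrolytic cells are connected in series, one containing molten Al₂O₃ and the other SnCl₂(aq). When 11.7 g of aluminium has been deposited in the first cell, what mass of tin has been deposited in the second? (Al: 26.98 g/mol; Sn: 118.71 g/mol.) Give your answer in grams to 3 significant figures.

77.2 g

n(Al) = 11.7 / 26.98 = 0.4337 mol
Al³⁺ + 3e⁻ → Al, so n(e⁻) = 3 × 0.4337 = 1.301 mol
In series, the same 1.301 mol of electrons flows through the second cell.
Sn²⁺ + 2e⁻ → Sn, so n(Sn) = 1.301 / 2 = 0.6505 mol
m(Sn) = 0.6505 × 118.71 = 77.2 g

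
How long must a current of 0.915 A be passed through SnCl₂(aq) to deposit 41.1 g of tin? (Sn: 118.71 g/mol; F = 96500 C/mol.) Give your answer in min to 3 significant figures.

n(Sn) = 41.1 / 118.71 = 0.3462 mol
Sn²⁺ + 2e⁻ → Sn, so n(e⁻) = 2 × 0.3462 = 0.6924 mol
Q = 0.6924 × 96500 = 66820 C
t = Q / I = 66820 / 0.915 = 73030 s = 1220 min

1220 min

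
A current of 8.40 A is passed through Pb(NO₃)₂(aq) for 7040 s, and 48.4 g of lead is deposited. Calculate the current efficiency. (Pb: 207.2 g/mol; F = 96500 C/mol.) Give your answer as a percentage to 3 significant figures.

76.2%

Q = 8.40 × 7040 = 59140 C
n(e⁻) = 59140 / 96500 = 0.6128 mol
Pb²⁺ + 2e⁻ → Pb, so theoretical n(Pb) = 0.3064 mol → 63.49 g
Efficiency = 48.4 / 63.49 = 0.7623 = 76.2%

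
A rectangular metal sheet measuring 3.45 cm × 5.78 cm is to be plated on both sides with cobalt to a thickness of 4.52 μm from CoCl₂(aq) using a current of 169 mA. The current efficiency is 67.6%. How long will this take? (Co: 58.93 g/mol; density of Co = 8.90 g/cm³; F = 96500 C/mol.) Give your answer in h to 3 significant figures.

Plated area = 2 × 3.45 × 5.78 = 39.88 cm²
Volume = 39.88 × 4.52×10⁻⁴ cm = 0.01803 cm³
m(Co) = 0.01803 × 8.90 = 0.1605 g
n(Co) = 0.1605 / 58.93 = 0.002724 mol; n(e⁻) = 2 × 0.002724 = 0.005448 mol
Q = 0.005448 × 96500 / 0.676 = 777.7 C
t = 777.7 / 0.169 = 4602 s = 1.28 h

1.28 h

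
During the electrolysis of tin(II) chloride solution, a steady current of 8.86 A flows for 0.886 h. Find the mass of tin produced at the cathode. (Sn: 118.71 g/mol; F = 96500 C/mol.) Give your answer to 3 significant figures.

17.4 g

Charge passed = 8.86 × 3189.6 = 28260 C
n(e⁻) = Q/F = 28260/96500 = 0.2928 mol
Sn²⁺ + 2e⁻ → Sn, so n(Sn) = 0.2928 / 2 = 0.1464 mol
m = 0.1464 × 118.71 = 17.4 g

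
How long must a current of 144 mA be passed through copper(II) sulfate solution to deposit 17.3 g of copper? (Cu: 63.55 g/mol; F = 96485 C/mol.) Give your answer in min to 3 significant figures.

6080 min

n(Cu) = 17.3 / 63.55 = 0.2722 mol
Cu²⁺ + 2e⁻ → Cu, so n(e⁻) = 2 × 0.2722 = 0.5444 mol
Q = 0.5444 × 96485 = 52530 C
t = Q / I = 52530 / 0.144 = 3.648×10^5 s = 6080 min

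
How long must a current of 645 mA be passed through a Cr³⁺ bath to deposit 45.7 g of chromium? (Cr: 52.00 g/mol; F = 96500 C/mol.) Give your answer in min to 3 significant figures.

6570 min

n(Cr) = 45.7 / 52.00 = 0.8788 mol
Cr³⁺ + 3e⁻ → Cr, so n(e⁻) = 3 × 0.8788 = 2.636 mol
Q = 2.636 × 96500 = 2.544×10^5 C
t = Q / I = 2.544×10^5 / 0.645 = 3.944×10^5 s = 6570 min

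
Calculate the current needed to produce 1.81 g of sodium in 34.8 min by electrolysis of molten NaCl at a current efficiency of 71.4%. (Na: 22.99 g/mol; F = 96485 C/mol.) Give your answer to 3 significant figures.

5.10 A

n(Na) = 1.81 / 22.99 = 0.07873 mol
Na⁺ + e⁻ → Na, so n(e⁻) = 0.07873 mol
Q = 0.07873 × 96485 / 0.714 = 10640 C
I = Q / t = 10640 / 2088 s = 5.10 A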